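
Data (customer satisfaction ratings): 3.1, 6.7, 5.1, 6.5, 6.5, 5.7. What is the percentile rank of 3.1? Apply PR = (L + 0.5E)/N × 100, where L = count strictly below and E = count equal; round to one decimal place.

8.3

N = 6.
Strictly below 3.1: 0. Equal to 3.1: 1.
PR = (0 + 0.5·1)/6 × 100 = 8.3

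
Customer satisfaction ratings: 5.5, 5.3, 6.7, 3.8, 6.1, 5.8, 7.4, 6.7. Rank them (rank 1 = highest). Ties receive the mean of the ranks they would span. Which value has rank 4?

Sorted (descending): 7.4, 6.7, 6.7, 6.1, 5.8, 5.5, 5.3, 3.8
The 2 values of 6.7 occupy positions 2–3 → average rank (2+3)/2 = 2.5.
Rank 4 → value 6.1.

6.1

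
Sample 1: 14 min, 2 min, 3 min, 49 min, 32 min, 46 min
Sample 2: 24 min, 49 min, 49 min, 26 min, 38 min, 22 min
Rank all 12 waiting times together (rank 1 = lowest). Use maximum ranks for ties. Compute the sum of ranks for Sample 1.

Sorted (ascending): 2, 3, 14, 22, 24, 26, 32, 38, 46, 49, 49, 49
The 3 values of 49 occupy positions 10–12 → each gets rank 12.
Sample 1 values → pooled ranks: 14→3, 2→1, 3→2, 49→12, 32→7, 46→9
Rank sum = 3 + 1 + 2 + 12 + 7 + 9 = 34

34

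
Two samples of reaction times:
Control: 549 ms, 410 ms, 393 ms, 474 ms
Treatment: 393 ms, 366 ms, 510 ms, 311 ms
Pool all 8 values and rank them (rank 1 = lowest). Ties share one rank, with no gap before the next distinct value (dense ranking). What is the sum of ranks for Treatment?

Sorted (ascending): 311, 366, 393, 393, 410, 474, 510, 549
The 2 values of 393 share dense rank 3.
Remaining distinct values take the next consecutive integers.
Treatment values → pooled ranks: 393→3, 366→2, 510→6, 311→1
Rank sum = 3 + 2 + 6 + 1 = 12

12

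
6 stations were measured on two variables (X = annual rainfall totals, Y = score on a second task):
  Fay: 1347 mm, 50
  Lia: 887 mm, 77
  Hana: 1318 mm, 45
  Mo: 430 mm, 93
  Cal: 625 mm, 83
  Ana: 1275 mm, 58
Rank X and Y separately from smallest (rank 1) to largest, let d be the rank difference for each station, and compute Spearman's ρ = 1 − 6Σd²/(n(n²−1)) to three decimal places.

Ranks of variable 1: 6, 3, 5, 1, 2, 4
Ranks of variable 2: 2, 4, 1, 6, 5, 3
d = r₁ − r₂: 4, -1, 4, -5, -3, 1
d²: 16, 1, 16, 25, 9, 1; Σd² = 68
ρ = 1 − 6·68/(6·35) = 1 − 408/210 = -0.943

-0.943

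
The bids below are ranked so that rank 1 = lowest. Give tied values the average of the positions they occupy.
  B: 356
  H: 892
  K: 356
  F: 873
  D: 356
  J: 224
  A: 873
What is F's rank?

Sorted (ascending): 224, 356, 356, 356, 873, 873, 892
The 3 values of 356 occupy positions 2–4 → average rank 3.
The 2 values of 873 occupy positions 5–6 → average rank (5+6)/2 = 5.5.
F has value 873 → rank 5.5.

5.5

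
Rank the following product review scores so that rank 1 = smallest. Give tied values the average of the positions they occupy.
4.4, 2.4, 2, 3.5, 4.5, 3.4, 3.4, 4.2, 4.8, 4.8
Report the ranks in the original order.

Sorted (ascending): 2, 2.4, 3.4, 3.4, 3.5, 4.2, 4.4, 4.5, 4.8, 4.8
The 2 values of 3.4 occupy positions 3–4 → average rank (3+4)/2 = 3.5.
The 2 values of 4.8 occupy positions 9–10 → average rank (9+10)/2 = 9.5.

7, 2, 1, 5, 8, 3.5, 3.5, 6, 9.5, 9.5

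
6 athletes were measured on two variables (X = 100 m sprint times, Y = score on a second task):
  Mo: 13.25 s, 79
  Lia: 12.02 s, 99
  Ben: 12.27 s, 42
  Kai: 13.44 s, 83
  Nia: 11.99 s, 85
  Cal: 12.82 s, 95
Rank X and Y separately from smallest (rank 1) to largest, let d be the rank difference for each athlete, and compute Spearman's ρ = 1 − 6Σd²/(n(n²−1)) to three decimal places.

-0.371

Ranks of variable 1: 5, 2, 3, 6, 1, 4
Ranks of variable 2: 2, 6, 1, 3, 4, 5
d = r₁ − r₂: 3, -4, 2, 3, -3, -1
d²: 9, 16, 4, 9, 9, 1; Σd² = 48
ρ = 1 − 6·48/(6·35) = 1 − 288/210 = -0.371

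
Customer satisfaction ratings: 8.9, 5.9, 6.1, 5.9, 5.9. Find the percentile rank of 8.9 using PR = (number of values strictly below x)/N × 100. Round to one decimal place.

80.0

N = 5.
Strictly below 8.9: 4. Equal to 8.9: 1.
PR = 4/5 × 100 = 80.0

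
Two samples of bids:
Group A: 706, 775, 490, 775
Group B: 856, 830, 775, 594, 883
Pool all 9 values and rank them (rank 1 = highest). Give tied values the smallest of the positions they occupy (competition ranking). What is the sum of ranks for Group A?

24

Sorted (descending): 883, 856, 830, 775, 775, 775, 706, 594, 490
The 3 values of 775 occupy positions 4–6 → each gets rank 4.
Group A values → pooled ranks: 706→7, 775→4, 490→9, 775→4
Rank sum = 7 + 4 + 9 + 4 = 24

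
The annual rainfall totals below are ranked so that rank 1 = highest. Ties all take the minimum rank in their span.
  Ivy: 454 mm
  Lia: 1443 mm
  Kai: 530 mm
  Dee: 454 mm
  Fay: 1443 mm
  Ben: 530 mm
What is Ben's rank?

3

Sorted (descending): 1443, 1443, 530, 530, 454, 454
The 2 values of 1443 occupy positions 1–2 → each gets rank 1.
The 2 values of 530 occupy positions 3–4 → each gets rank 3.
The 2 values of 454 occupy positions 5–6 → each gets rank 5.
Ben has value 530 mm → rank 3.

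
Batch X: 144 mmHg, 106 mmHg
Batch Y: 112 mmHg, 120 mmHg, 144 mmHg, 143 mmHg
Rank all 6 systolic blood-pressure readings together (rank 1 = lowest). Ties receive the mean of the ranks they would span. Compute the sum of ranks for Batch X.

Sorted (ascending): 106, 112, 120, 143, 144, 144
The 2 values of 144 occupy positions 5–6 → average rank (5+6)/2 = 5.5.
Batch X values → pooled ranks: 144→5.5, 106→1
Rank sum = 5.5 + 1 = 6.5

6.5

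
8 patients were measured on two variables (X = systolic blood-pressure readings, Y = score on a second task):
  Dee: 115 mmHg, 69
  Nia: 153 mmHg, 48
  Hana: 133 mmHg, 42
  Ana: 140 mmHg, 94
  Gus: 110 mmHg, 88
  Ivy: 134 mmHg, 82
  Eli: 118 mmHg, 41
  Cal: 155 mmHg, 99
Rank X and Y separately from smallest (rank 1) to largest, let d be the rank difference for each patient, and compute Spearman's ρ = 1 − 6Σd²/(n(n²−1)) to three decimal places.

0.357

Ranks of variable 1: 2, 7, 4, 6, 1, 5, 3, 8
Ranks of variable 2: 4, 3, 2, 7, 6, 5, 1, 8
d = r₁ − r₂: -2, 4, 2, -1, -5, 0, 2, 0
d²: 4, 16, 4, 1, 25, 0, 4, 0; Σd² = 54
ρ = 1 − 6·54/(8·63) = 1 − 324/504 = 0.357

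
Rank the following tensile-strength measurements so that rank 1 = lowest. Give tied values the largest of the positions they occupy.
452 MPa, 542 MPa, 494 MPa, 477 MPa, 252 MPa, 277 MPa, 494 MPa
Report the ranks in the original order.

3, 7, 6, 4, 1, 2, 6

Sorted (ascending): 252, 277, 452, 477, 494, 494, 542
The 2 values of 494 occupy positions 5–6 → each gets rank 6.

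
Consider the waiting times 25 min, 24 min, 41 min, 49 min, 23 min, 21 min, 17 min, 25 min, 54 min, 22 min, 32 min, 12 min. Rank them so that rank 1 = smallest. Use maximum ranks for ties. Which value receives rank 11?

Sorted (ascending): 12, 17, 21, 22, 23, 24, 25, 25, 32, 41, 49, 54
The 2 values of 25 occupy positions 7–8 → each gets rank 8.
Rank 11 → value 49.

49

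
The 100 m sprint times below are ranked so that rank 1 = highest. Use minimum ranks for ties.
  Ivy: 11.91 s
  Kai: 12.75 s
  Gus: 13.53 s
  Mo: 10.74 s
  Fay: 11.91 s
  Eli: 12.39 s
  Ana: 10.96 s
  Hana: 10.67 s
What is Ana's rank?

Sorted (descending): 13.53, 12.75, 12.39, 11.91, 11.91, 10.96, 10.74, 10.67
The 2 values of 11.91 occupy positions 4–5 → each gets rank 4.
Ana has value 10.96 s → rank 6.

6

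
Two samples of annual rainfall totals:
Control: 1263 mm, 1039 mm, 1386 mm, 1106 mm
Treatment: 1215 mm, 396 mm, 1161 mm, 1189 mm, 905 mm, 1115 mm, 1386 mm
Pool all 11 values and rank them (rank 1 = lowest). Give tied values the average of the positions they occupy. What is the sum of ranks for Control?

26.5

Sorted (ascending): 396, 905, 1039, 1106, 1115, 1161, 1189, 1215, 1263, 1386, 1386
The 2 values of 1386 occupy positions 10–11 → average rank (10+11)/2 = 10.5.
Control values → pooled ranks: 1263→9, 1039→3, 1386→10.5, 1106→4
Rank sum = 9 + 3 + 10.5 + 4 = 26.5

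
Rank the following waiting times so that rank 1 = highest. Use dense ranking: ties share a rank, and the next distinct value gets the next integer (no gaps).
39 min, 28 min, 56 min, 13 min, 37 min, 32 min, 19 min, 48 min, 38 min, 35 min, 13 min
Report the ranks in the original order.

3, 8, 1, 10, 5, 7, 9, 2, 4, 6, 10

Sorted (descending): 56, 48, 39, 38, 37, 35, 32, 28, 19, 13, 13
The 2 values of 13 share dense rank 10.
Remaining distinct values take the next consecutive integers.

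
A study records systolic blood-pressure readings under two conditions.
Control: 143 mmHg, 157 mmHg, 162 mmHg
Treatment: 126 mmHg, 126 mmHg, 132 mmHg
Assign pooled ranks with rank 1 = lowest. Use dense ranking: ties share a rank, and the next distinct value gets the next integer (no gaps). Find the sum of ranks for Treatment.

Sorted (ascending): 126, 126, 132, 143, 157, 162
The 2 values of 126 share dense rank 1.
Remaining distinct values take the next consecutive integers.
Treatment values → pooled ranks: 126→1, 126→1, 132→2
Rank sum = 1 + 1 + 2 = 4

4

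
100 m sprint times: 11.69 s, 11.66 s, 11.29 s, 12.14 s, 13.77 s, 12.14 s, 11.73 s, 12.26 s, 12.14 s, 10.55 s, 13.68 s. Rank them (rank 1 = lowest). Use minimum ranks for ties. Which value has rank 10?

Sorted (ascending): 10.55, 11.29, 11.66, 11.69, 11.73, 12.14, 12.14, 12.14, 12.26, 13.68, 13.77
The 3 values of 12.14 occupy positions 6–8 → each gets rank 6.
Rank 10 → value 13.68.

13.68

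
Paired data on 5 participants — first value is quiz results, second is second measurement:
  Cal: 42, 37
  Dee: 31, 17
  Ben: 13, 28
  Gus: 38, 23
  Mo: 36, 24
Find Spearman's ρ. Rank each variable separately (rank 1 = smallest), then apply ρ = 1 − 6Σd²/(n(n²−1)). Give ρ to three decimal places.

0.300

Ranks of variable 1: 5, 2, 1, 4, 3
Ranks of variable 2: 5, 1, 4, 2, 3
d = r₁ − r₂: 0, 1, -3, 2, 0
d²: 0, 1, 9, 4, 0; Σd² = 14
ρ = 1 − 6·14/(5·24) = 1 − 84/120 = 0.300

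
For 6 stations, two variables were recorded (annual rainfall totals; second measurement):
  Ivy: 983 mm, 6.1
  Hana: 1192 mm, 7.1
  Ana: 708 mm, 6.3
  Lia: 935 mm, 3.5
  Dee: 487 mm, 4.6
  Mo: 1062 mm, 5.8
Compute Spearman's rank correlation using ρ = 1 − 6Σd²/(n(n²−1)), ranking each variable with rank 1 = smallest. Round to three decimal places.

Ranks of variable 1: 4, 6, 2, 3, 1, 5
Ranks of variable 2: 4, 6, 5, 1, 2, 3
d = r₁ − r₂: 0, 0, -3, 2, -1, 2
d²: 0, 0, 9, 4, 1, 4; Σd² = 18
ρ = 1 − 6·18/(6·35) = 1 − 108/210 = 0.486

0.486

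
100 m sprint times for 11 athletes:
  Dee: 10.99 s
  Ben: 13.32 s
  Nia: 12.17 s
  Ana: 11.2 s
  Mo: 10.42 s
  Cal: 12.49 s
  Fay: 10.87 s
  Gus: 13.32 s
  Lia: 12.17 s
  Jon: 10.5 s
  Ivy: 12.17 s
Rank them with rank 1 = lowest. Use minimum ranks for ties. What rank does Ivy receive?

Sorted (ascending): 10.42, 10.5, 10.87, 10.99, 11.2, 12.17, 12.17, 12.17, 12.49, 13.32, 13.32
The 3 values of 12.17 occupy positions 6–8 → each gets rank 6.
The 2 values of 13.32 occupy positions 10–11 → each gets rank 10.
Ivy has value 12.17 s → rank 6.

6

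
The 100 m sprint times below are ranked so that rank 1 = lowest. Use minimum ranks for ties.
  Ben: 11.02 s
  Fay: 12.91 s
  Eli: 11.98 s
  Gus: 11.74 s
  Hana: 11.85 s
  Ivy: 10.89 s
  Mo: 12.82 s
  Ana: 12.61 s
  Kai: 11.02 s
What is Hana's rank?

5

Sorted (ascending): 10.89, 11.02, 11.02, 11.74, 11.85, 11.98, 12.61, 12.82, 12.91
The 2 values of 11.02 occupy positions 2–3 → each gets rank 2.
Hana has value 11.85 s → rank 5.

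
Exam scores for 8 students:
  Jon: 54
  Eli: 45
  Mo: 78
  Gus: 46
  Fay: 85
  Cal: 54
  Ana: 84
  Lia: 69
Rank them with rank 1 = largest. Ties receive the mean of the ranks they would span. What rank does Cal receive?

5.5

Sorted (descending): 85, 84, 78, 69, 54, 54, 46, 45
The 2 values of 54 occupy positions 5–6 → average rank (5+6)/2 = 5.5.
Cal has value 54 → rank 5.5.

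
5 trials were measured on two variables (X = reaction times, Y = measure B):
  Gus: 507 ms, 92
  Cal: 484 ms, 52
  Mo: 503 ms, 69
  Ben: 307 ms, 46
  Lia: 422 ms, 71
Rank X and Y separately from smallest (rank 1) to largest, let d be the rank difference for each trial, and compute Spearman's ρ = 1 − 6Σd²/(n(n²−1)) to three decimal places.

Ranks of variable 1: 5, 3, 4, 1, 2
Ranks of variable 2: 5, 2, 3, 1, 4
d = r₁ − r₂: 0, 1, 1, 0, -2
d²: 0, 1, 1, 0, 4; Σd² = 6
ρ = 1 − 6·6/(5·24) = 1 − 36/120 = 0.700

0.700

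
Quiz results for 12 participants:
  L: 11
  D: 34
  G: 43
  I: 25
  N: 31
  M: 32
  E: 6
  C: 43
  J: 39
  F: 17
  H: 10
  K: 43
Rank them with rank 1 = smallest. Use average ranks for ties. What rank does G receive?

Sorted (ascending): 6, 10, 11, 17, 25, 31, 32, 34, 39, 43, 43, 43
The 3 values of 43 occupy positions 10–12 → average rank 11.
G has value 43 → rank 11.

11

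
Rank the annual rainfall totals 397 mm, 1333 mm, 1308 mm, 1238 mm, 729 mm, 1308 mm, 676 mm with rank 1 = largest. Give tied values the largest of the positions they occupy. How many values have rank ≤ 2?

1

Sorted (descending): 1333, 1308, 1308, 1238, 729, 676, 397
The 2 values of 1308 occupy positions 2–3 → each gets rank 3.
Ranks ≤ 2: {1} → 1 value.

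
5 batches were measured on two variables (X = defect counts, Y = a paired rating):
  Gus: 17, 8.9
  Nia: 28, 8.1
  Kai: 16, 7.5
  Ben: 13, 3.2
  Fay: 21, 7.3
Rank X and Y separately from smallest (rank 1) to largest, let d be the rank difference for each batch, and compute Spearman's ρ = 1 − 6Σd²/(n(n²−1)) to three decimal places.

Ranks of variable 1: 3, 5, 2, 1, 4
Ranks of variable 2: 5, 4, 3, 1, 2
d = r₁ − r₂: -2, 1, -1, 0, 2
d²: 4, 1, 1, 0, 4; Σd² = 10
ρ = 1 − 6·10/(5·24) = 1 − 60/120 = 0.500

0.500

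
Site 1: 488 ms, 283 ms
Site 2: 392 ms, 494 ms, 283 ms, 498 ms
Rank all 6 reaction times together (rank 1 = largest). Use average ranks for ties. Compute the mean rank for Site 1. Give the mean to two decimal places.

Sorted (descending): 498, 494, 488, 392, 283, 283
The 2 values of 283 occupy positions 5–6 → average rank (5+6)/2 = 5.5.
Site 1 values → pooled ranks: 488→3, 283→5.5
Mean rank = (3 + 5.5) / 2 = 4.25

4.25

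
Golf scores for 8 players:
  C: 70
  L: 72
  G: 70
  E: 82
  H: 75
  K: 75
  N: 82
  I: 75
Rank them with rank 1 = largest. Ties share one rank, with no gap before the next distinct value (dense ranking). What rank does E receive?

1

Sorted (descending): 82, 82, 75, 75, 75, 72, 70, 70
The 2 values of 82 share dense rank 1.
The 3 values of 75 share dense rank 2.
The 2 values of 70 share dense rank 4.
Remaining distinct values take the next consecutive integers.
E has value 82 → rank 1.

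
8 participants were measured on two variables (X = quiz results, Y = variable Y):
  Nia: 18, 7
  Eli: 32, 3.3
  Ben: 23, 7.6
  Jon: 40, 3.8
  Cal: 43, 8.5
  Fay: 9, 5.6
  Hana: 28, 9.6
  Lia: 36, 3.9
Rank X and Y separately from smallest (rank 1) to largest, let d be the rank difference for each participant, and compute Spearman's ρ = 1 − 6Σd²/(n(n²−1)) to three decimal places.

-0.119

Ranks of variable 1: 2, 5, 3, 7, 8, 1, 4, 6
Ranks of variable 2: 5, 1, 6, 2, 7, 4, 8, 3
d = r₁ − r₂: -3, 4, -3, 5, 1, -3, -4, 3
d²: 9, 16, 9, 25, 1, 9, 16, 9; Σd² = 94
ρ = 1 − 6·94/(8·63) = 1 − 564/504 = -0.119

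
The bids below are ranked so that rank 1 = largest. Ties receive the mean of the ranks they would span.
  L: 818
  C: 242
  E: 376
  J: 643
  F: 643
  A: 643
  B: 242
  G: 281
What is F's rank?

3

Sorted (descending): 818, 643, 643, 643, 376, 281, 242, 242
The 3 values of 643 occupy positions 2–4 → average rank 3.
The 2 values of 242 occupy positions 7–8 → average rank (7+8)/2 = 7.5.
F has value 643 → rank 3.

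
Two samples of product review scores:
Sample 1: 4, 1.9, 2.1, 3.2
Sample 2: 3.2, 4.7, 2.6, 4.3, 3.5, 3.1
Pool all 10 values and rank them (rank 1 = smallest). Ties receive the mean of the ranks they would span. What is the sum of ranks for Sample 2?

Sorted (ascending): 1.9, 2.1, 2.6, 3.1, 3.2, 3.2, 3.5, 4, 4.3, 4.7
The 2 values of 3.2 occupy positions 5–6 → average rank (5+6)/2 = 5.5.
Sample 2 values → pooled ranks: 3.2→5.5, 4.7→10, 2.6→3, 4.3→9, 3.5→7, 3.1→4
Rank sum = 5.5 + 10 + 3 + 9 + 7 + 4 = 38.5

38.5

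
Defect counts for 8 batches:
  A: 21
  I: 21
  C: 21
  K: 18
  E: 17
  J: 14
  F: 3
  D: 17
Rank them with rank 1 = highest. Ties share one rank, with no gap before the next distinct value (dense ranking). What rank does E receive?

Sorted (descending): 21, 21, 21, 18, 17, 17, 14, 3
The 3 values of 21 share dense rank 1.
The 2 values of 17 share dense rank 3.
Remaining distinct values take the next consecutive integers.
E has value 17 → rank 3.

3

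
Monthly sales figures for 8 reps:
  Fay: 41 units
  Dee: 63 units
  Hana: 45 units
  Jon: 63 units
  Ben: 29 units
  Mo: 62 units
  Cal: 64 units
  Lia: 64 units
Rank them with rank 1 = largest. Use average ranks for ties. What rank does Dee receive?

3.5

Sorted (descending): 64, 64, 63, 63, 62, 45, 41, 29
The 2 values of 64 occupy positions 1–2 → average rank (1+2)/2 = 1.5.
The 2 values of 63 occupy positions 3–4 → average rank (3+4)/2 = 3.5.
Dee has value 63 units → rank 3.5.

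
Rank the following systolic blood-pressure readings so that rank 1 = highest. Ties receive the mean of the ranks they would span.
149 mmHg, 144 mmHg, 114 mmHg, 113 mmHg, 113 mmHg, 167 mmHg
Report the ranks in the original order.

2, 3, 4, 5.5, 5.5, 1

Sorted (descending): 167, 149, 144, 114, 113, 113
The 2 values of 113 occupy positions 5–6 → average rank (5+6)/2 = 5.5.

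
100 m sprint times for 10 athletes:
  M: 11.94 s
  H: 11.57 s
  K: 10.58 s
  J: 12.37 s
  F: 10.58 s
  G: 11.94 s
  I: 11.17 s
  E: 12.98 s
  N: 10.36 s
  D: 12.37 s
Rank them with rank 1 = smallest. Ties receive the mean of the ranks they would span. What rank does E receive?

10

Sorted (ascending): 10.36, 10.58, 10.58, 11.17, 11.57, 11.94, 11.94, 12.37, 12.37, 12.98
The 2 values of 10.58 occupy positions 2–3 → average rank (2+3)/2 = 2.5.
The 2 values of 11.94 occupy positions 6–7 → average rank (6+7)/2 = 6.5.
The 2 values of 12.37 occupy positions 8–9 → average rank (8+9)/2 = 8.5.
E has value 12.98 s → rank 10.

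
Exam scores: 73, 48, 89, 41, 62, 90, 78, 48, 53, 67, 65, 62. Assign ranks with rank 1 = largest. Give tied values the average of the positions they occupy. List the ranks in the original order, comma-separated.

Sorted (descending): 90, 89, 78, 73, 67, 65, 62, 62, 53, 48, 48, 41
The 2 values of 62 occupy positions 7–8 → average rank (7+8)/2 = 7.5.
The 2 values of 48 occupy positions 10–11 → average rank (10+11)/2 = 10.5.

4, 10.5, 2, 12, 7.5, 1, 3, 10.5, 9, 5, 6, 7.5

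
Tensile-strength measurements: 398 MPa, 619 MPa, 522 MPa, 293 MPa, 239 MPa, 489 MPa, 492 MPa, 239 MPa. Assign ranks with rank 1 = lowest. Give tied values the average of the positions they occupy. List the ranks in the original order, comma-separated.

Sorted (ascending): 239, 239, 293, 398, 489, 492, 522, 619
The 2 values of 239 occupy positions 1–2 → average rank (1+2)/2 = 1.5.

4, 8, 7, 3, 1.5, 5, 6, 1.5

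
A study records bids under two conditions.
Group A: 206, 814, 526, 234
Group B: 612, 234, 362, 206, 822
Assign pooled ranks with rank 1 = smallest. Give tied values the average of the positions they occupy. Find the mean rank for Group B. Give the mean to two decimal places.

5.20

Sorted (ascending): 206, 206, 234, 234, 362, 526, 612, 814, 822
The 2 values of 206 occupy positions 1–2 → average rank (1+2)/2 = 1.5.
The 2 values of 234 occupy positions 3–4 → average rank (3+4)/2 = 3.5.
Group B values → pooled ranks: 612→7, 234→3.5, 362→5, 206→1.5, 822→9
Mean rank = (7 + 3.5 + 5 + 1.5 + 9) / 5 = 5.20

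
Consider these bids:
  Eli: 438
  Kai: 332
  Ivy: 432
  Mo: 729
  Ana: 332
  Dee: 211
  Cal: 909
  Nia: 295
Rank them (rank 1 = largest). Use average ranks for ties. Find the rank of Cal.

1

Sorted (descending): 909, 729, 438, 432, 332, 332, 295, 211
The 2 values of 332 occupy positions 5–6 → average rank (5+6)/2 = 5.5.
Cal has value 909 → rank 1.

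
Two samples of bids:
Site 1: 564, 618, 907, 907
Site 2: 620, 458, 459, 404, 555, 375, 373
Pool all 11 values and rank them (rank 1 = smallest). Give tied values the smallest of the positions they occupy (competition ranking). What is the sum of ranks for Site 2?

30

Sorted (ascending): 373, 375, 404, 458, 459, 555, 564, 618, 620, 907, 907
The 2 values of 907 occupy positions 10–11 → each gets rank 10.
Site 2 values → pooled ranks: 620→9, 458→4, 459→5, 404→3, 555→6, 375→2, 373→1
Rank sum = 9 + 4 + 5 + 3 + 6 + 2 + 1 = 30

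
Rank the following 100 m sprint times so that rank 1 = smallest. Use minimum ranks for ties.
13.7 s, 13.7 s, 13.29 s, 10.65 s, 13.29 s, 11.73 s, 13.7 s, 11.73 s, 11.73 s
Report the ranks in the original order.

7, 7, 5, 1, 5, 2, 7, 2, 2

Sorted (ascending): 10.65, 11.73, 11.73, 11.73, 13.29, 13.29, 13.7, 13.7, 13.7
The 3 values of 11.73 occupy positions 2–4 → each gets rank 2.
The 2 values of 13.29 occupy positions 5–6 → each gets rank 5.
The 3 values of 13.7 occupy positions 7–9 → each gets rank 7.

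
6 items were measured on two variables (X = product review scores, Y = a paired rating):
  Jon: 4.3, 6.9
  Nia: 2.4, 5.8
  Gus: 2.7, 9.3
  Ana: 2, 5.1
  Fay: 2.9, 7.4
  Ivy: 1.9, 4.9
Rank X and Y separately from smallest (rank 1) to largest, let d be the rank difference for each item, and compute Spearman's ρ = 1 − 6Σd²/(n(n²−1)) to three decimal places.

Ranks of variable 1: 6, 3, 4, 2, 5, 1
Ranks of variable 2: 4, 3, 6, 2, 5, 1
d = r₁ − r₂: 2, 0, -2, 0, 0, 0
d²: 4, 0, 4, 0, 0, 0; Σd² = 8
ρ = 1 − 6·8/(6·35) = 1 − 48/210 = 0.771

0.771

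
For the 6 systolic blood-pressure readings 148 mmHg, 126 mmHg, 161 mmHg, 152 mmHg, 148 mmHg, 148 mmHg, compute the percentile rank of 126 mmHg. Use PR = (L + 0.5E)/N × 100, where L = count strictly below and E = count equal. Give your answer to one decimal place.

N = 6.
Strictly below 126: 0. Equal to 126: 1.
PR = (0 + 0.5·1)/6 × 100 = 8.3

8.3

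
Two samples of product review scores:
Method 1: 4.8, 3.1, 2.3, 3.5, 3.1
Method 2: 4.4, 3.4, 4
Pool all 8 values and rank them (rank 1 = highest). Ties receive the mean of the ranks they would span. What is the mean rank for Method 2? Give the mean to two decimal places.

Sorted (descending): 4.8, 4.4, 4, 3.5, 3.4, 3.1, 3.1, 2.3
The 2 values of 3.1 occupy positions 6–7 → average rank (6+7)/2 = 6.5.
Method 2 values → pooled ranks: 4.4→2, 3.4→5, 4→3
Mean rank = (2 + 5 + 3) / 3 = 3.33

3.33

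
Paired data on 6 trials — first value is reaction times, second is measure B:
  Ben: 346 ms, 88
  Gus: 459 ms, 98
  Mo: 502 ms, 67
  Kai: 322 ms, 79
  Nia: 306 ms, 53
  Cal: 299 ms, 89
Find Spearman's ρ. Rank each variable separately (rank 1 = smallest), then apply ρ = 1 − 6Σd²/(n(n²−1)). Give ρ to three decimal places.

Ranks of variable 1: 4, 5, 6, 3, 2, 1
Ranks of variable 2: 4, 6, 2, 3, 1, 5
d = r₁ − r₂: 0, -1, 4, 0, 1, -4
d²: 0, 1, 16, 0, 1, 16; Σd² = 34
ρ = 1 − 6·34/(6·35) = 1 − 204/210 = 0.029

0.029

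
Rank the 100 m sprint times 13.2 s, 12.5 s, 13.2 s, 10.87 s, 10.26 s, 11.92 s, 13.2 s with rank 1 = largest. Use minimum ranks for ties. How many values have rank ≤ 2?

3

Sorted (descending): 13.2, 13.2, 13.2, 12.5, 11.92, 10.87, 10.26
The 3 values of 13.2 occupy positions 1–3 → each gets rank 1.
Ranks ≤ 2: {1, 1, 1} → 3 values.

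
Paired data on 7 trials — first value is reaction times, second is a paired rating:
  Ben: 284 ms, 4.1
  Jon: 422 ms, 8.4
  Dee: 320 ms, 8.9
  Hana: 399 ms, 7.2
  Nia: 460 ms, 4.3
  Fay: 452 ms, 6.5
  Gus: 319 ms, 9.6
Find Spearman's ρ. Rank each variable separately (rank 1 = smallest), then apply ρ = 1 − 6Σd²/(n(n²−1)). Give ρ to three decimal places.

Ranks of variable 1: 1, 5, 3, 4, 7, 6, 2
Ranks of variable 2: 1, 5, 6, 4, 2, 3, 7
d = r₁ − r₂: 0, 0, -3, 0, 5, 3, -5
d²: 0, 0, 9, 0, 25, 9, 25; Σd² = 68
ρ = 1 − 6·68/(7·48) = 1 − 408/336 = -0.214

-0.214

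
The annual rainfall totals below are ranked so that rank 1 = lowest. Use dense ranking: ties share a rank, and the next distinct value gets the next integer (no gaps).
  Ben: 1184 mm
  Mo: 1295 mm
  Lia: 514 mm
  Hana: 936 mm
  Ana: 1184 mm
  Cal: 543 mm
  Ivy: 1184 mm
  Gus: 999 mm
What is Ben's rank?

Sorted (ascending): 514, 543, 936, 999, 1184, 1184, 1184, 1295
The 3 values of 1184 share dense rank 5.
Remaining distinct values take the next consecutive integers.
Ben has value 1184 mm → rank 5.

5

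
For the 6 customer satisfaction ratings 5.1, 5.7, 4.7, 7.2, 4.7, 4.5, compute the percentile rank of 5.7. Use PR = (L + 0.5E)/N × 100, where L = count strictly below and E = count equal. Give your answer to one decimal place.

75.0

N = 6.
Strictly below 5.7: 4. Equal to 5.7: 1.
PR = (4 + 0.5·1)/6 × 100 = 75.0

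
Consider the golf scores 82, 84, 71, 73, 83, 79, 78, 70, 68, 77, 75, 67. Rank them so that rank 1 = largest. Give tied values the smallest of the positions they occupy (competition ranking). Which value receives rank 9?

71

Sorted (descending): 84, 83, 82, 79, 78, 77, 75, 73, 71, 70, 68, 67
No ties — each value takes its position as its rank.
Rank 9 → value 71.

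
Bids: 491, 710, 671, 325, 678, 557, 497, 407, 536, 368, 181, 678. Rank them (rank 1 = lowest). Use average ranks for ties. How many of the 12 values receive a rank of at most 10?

9

Sorted (ascending): 181, 325, 368, 407, 491, 497, 536, 557, 671, 678, 678, 710
The 2 values of 678 occupy positions 10–11 → average rank (10+11)/2 = 10.5.
Ranks ≤ 10: {1, 2, 3, 4, 5, 6, 7, 8, 9} → 9 values.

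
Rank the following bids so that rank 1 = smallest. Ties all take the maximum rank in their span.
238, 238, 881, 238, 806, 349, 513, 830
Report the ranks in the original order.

Sorted (ascending): 238, 238, 238, 349, 513, 806, 830, 881
The 3 values of 238 occupy positions 1–3 → each gets rank 3.

3, 3, 8, 3, 6, 4, 5, 7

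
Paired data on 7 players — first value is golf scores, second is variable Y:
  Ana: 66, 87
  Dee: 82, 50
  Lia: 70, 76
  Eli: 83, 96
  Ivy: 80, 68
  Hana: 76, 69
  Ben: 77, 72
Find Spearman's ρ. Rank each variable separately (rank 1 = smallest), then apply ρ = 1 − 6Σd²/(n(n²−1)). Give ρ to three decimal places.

Ranks of variable 1: 1, 6, 2, 7, 5, 3, 4
Ranks of variable 2: 6, 1, 5, 7, 2, 3, 4
d = r₁ − r₂: -5, 5, -3, 0, 3, 0, 0
d²: 25, 25, 9, 0, 9, 0, 0; Σd² = 68
ρ = 1 − 6·68/(7·48) = 1 − 408/336 = -0.214

-0.214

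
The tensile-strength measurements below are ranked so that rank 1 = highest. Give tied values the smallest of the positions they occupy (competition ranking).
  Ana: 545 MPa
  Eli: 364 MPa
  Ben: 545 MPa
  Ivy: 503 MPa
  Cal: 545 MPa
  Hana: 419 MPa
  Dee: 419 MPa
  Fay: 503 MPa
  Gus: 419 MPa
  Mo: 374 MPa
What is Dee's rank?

Sorted (descending): 545, 545, 545, 503, 503, 419, 419, 419, 374, 364
The 3 values of 545 occupy positions 1–3 → each gets rank 1.
The 2 values of 503 occupy positions 4–5 → each gets rank 4.
The 3 values of 419 occupy positions 6–8 → each gets rank 6.
Dee has value 419 MPa → rank 6.

6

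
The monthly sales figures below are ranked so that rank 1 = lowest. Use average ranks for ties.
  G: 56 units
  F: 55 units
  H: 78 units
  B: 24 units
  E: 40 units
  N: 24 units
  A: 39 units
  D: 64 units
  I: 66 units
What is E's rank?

Sorted (ascending): 24, 24, 39, 40, 55, 56, 64, 66, 78
The 2 values of 24 occupy positions 1–2 → average rank (1+2)/2 = 1.5.
E has value 40 units → rank 4.

4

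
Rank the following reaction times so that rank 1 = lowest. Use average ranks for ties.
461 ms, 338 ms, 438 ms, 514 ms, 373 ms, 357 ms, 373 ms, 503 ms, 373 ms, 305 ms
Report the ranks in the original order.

8, 2, 7, 10, 5, 3, 5, 9, 5, 1

Sorted (ascending): 305, 338, 357, 373, 373, 373, 438, 461, 503, 514
The 3 values of 373 occupy positions 4–6 → average rank 5.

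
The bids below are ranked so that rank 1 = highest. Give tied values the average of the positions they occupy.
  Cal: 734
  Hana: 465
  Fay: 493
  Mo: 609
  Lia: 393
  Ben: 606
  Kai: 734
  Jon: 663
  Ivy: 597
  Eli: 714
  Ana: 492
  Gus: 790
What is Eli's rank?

4

Sorted (descending): 790, 734, 734, 714, 663, 609, 606, 597, 493, 492, 465, 393
The 2 values of 734 occupy positions 2–3 → average rank (2+3)/2 = 2.5.
Eli has value 714 → rank 4.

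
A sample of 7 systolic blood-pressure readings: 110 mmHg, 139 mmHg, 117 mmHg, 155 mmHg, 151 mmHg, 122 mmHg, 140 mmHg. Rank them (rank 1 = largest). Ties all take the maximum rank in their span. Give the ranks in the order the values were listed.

Sorted (descending): 155, 151, 140, 139, 122, 117, 110
No ties — each value takes its position as its rank.

7, 4, 6, 1, 2, 5, 3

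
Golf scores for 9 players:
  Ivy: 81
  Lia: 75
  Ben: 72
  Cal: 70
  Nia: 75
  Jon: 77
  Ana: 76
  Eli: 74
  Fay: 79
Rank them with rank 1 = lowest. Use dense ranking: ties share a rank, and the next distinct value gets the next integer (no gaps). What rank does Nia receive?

Sorted (ascending): 70, 72, 74, 75, 75, 76, 77, 79, 81
The 2 values of 75 share dense rank 4.
Remaining distinct values take the next consecutive integers.
Nia has value 75 → rank 4.

4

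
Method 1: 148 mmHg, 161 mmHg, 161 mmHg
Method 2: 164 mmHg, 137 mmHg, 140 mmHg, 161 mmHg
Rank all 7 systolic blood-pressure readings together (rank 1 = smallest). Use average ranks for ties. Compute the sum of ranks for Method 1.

Sorted (ascending): 137, 140, 148, 161, 161, 161, 164
The 3 values of 161 occupy positions 4–6 → average rank 5.
Method 1 values → pooled ranks: 148→3, 161→5, 161→5
Rank sum = 3 + 5 + 5 = 13

13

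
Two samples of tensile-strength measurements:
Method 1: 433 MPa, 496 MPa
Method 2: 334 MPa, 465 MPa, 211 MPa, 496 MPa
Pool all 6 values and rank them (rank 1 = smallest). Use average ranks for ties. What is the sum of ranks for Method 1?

8.5

Sorted (ascending): 211, 334, 433, 465, 496, 496
The 2 values of 496 occupy positions 5–6 → average rank (5+6)/2 = 5.5.
Method 1 values → pooled ranks: 433→3, 496→5.5
Rank sum = 3 + 5.5 = 8.5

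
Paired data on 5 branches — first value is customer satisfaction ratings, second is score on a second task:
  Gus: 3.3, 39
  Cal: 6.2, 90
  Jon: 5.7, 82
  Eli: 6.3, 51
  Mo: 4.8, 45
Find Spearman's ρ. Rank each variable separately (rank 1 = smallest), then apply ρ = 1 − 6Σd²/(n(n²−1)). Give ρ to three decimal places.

0.700

Ranks of variable 1: 1, 4, 3, 5, 2
Ranks of variable 2: 1, 5, 4, 3, 2
d = r₁ − r₂: 0, -1, -1, 2, 0
d²: 0, 1, 1, 4, 0; Σd² = 6
ρ = 1 − 6·6/(5·24) = 1 − 36/120 = 0.700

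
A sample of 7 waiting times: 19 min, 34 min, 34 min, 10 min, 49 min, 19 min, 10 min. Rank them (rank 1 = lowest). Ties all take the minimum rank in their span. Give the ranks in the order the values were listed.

Sorted (ascending): 10, 10, 19, 19, 34, 34, 49
The 2 values of 10 occupy positions 1–2 → each gets rank 1.
The 2 values of 19 occupy positions 3–4 → each gets rank 3.
The 2 values of 34 occupy positions 5–6 → each gets rank 5.

3, 5, 5, 1, 7, 3, 1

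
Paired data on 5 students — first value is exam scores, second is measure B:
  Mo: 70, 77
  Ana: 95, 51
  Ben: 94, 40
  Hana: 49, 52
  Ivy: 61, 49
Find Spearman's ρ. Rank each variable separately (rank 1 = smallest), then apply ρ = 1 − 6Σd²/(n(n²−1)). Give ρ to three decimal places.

Ranks of variable 1: 3, 5, 4, 1, 2
Ranks of variable 2: 5, 3, 1, 4, 2
d = r₁ − r₂: -2, 2, 3, -3, 0
d²: 4, 4, 9, 9, 0; Σd² = 26
ρ = 1 − 6·26/(5·24) = 1 − 156/120 = -0.300

-0.300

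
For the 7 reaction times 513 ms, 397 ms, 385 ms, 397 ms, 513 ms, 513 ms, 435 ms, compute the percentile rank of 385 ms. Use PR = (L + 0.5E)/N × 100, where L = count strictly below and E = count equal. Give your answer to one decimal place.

N = 7.
Strictly below 385: 0. Equal to 385: 1.
PR = (0 + 0.5·1)/7 × 100 = 7.1

7.1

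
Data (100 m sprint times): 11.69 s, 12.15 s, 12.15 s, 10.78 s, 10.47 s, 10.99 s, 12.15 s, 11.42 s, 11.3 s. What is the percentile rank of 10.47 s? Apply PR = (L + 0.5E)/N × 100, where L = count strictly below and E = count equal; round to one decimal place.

5.6

N = 9.
Strictly below 10.47: 0. Equal to 10.47: 1.
PR = (0 + 0.5·1)/9 × 100 = 5.6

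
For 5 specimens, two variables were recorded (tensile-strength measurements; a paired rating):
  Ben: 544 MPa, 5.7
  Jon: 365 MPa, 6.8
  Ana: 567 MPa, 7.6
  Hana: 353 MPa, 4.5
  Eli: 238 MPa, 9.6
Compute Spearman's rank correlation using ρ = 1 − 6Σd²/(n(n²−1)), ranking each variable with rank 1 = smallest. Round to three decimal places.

Ranks of variable 1: 4, 3, 5, 2, 1
Ranks of variable 2: 2, 3, 4, 1, 5
d = r₁ − r₂: 2, 0, 1, 1, -4
d²: 4, 0, 1, 1, 16; Σd² = 22
ρ = 1 − 6·22/(5·24) = 1 − 132/120 = -0.100

-0.100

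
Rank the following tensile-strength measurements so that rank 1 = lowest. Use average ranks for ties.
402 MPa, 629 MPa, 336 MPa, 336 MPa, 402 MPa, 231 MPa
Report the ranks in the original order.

4.5, 6, 2.5, 2.5, 4.5, 1

Sorted (ascending): 231, 336, 336, 402, 402, 629
The 2 values of 336 occupy positions 2–3 → average rank (2+3)/2 = 2.5.
The 2 values of 402 occupy positions 4–5 → average rank (4+5)/2 = 4.5.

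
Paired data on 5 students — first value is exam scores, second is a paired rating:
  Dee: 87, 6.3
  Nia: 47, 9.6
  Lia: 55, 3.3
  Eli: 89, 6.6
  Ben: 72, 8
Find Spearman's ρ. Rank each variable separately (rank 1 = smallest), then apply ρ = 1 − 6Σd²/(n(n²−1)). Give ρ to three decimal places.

-0.300

Ranks of variable 1: 4, 1, 2, 5, 3
Ranks of variable 2: 2, 5, 1, 3, 4
d = r₁ − r₂: 2, -4, 1, 2, -1
d²: 4, 16, 1, 4, 1; Σd² = 26
ρ = 1 − 6·26/(5·24) = 1 − 156/120 = -0.300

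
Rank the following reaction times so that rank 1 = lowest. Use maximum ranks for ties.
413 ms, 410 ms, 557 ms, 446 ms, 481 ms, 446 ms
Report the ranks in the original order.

2, 1, 6, 4, 5, 4

Sorted (ascending): 410, 413, 446, 446, 481, 557
The 2 values of 446 occupy positions 3–4 → each gets rank 4.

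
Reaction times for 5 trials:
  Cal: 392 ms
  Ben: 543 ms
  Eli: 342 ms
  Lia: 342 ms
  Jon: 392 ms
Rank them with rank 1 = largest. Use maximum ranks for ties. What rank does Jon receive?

3

Sorted (descending): 543, 392, 392, 342, 342
The 2 values of 392 occupy positions 2–3 → each gets rank 3.
The 2 values of 342 occupy positions 4–5 → each gets rank 5.
Jon has value 392 ms → rank 3.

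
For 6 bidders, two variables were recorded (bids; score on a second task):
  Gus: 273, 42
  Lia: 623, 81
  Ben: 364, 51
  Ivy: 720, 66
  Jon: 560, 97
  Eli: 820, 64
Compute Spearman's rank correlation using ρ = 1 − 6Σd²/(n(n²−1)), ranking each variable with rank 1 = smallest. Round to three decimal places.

Ranks of variable 1: 1, 4, 2, 5, 3, 6
Ranks of variable 2: 1, 5, 2, 4, 6, 3
d = r₁ − r₂: 0, -1, 0, 1, -3, 3
d²: 0, 1, 0, 1, 9, 9; Σd² = 20
ρ = 1 − 6·20/(6·35) = 1 − 120/210 = 0.429

0.429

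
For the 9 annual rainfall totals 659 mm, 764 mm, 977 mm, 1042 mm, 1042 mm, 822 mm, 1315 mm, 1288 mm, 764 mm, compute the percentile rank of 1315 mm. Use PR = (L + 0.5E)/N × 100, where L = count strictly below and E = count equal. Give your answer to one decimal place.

94.4

N = 9.
Strictly below 1315: 8. Equal to 1315: 1.
PR = (8 + 0.5·1)/9 × 100 = 94.4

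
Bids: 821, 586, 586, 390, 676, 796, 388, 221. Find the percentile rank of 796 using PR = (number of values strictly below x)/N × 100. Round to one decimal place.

75.0

N = 8.
Strictly below 796: 6. Equal to 796: 1.
PR = 6/8 × 100 = 75.0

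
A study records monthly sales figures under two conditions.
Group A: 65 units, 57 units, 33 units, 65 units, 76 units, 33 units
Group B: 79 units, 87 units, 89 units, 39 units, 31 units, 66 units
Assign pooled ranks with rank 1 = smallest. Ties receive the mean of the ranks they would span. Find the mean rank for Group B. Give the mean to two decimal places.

Sorted (ascending): 31, 33, 33, 39, 57, 65, 65, 66, 76, 79, 87, 89
The 2 values of 33 occupy positions 2–3 → average rank (2+3)/2 = 2.5.
The 2 values of 65 occupy positions 6–7 → average rank (6+7)/2 = 6.5.
Group B values → pooled ranks: 79→10, 87→11, 89→12, 39→4, 31→1, 66→8
Mean rank = (10 + 11 + 12 + 4 + 1 + 8) / 6 = 7.67

7.67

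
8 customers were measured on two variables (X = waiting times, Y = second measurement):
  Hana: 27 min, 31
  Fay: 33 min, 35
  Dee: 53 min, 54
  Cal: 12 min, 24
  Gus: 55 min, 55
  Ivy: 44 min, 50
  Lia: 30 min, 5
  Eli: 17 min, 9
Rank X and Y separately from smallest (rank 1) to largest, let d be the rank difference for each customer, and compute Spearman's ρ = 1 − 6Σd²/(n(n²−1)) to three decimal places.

Ranks of variable 1: 3, 5, 7, 1, 8, 6, 4, 2
Ranks of variable 2: 4, 5, 7, 3, 8, 6, 1, 2
d = r₁ − r₂: -1, 0, 0, -2, 0, 0, 3, 0
d²: 1, 0, 0, 4, 0, 0, 9, 0; Σd² = 14
ρ = 1 − 6·14/(8·63) = 1 − 84/504 = 0.833

0.833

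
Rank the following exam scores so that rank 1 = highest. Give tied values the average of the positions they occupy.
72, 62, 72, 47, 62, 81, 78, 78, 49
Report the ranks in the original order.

Sorted (descending): 81, 78, 78, 72, 72, 62, 62, 49, 47
The 2 values of 78 occupy positions 2–3 → average rank (2+3)/2 = 2.5.
The 2 values of 72 occupy positions 4–5 → average rank (4+5)/2 = 4.5.
The 2 values of 62 occupy positions 6–7 → average rank (6+7)/2 = 6.5.

4.5, 6.5, 4.5, 9, 6.5, 1, 2.5, 2.5, 8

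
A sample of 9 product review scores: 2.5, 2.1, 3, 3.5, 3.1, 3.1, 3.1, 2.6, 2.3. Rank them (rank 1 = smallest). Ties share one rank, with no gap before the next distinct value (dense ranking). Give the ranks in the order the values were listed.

Sorted (ascending): 2.1, 2.3, 2.5, 2.6, 3, 3.1, 3.1, 3.1, 3.5
The 3 values of 3.1 share dense rank 6.
Remaining distinct values take the next consecutive integers.

3, 1, 5, 7, 6, 6, 6, 4, 2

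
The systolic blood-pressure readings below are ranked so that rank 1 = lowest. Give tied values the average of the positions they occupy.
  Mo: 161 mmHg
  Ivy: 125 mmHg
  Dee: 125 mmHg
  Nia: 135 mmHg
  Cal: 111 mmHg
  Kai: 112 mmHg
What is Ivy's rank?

Sorted (ascending): 111, 112, 125, 125, 135, 161
The 2 values of 125 occupy positions 3–4 → average rank (3+4)/2 = 3.5.
Ivy has value 125 mmHg → rank 3.5.

3.5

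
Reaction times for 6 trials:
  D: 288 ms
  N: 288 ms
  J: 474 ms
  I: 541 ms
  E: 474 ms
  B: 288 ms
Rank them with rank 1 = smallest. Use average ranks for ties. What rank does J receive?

4.5

Sorted (ascending): 288, 288, 288, 474, 474, 541
The 3 values of 288 occupy positions 1–3 → average rank 2.
The 2 values of 474 occupy positions 4–5 → average rank (4+5)/2 = 4.5.
J has value 474 ms → rank 4.5.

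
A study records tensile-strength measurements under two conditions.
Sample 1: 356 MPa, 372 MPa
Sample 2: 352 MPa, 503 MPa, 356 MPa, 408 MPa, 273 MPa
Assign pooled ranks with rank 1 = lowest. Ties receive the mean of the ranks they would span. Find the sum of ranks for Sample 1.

Sorted (ascending): 273, 352, 356, 356, 372, 408, 503
The 2 values of 356 occupy positions 3–4 → average rank (3+4)/2 = 3.5.
Sample 1 values → pooled ranks: 356→3.5, 372→5
Rank sum = 3.5 + 5 = 8.5

8.5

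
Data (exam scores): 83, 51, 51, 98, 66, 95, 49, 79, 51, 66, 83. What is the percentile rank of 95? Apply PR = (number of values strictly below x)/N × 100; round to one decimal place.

N = 11.
Strictly below 95: 9. Equal to 95: 1.
PR = 9/11 × 100 = 81.8

81.8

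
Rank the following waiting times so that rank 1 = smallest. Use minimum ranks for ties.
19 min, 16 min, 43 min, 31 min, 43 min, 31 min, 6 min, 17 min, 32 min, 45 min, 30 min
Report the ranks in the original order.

Sorted (ascending): 6, 16, 17, 19, 30, 31, 31, 32, 43, 43, 45
The 2 values of 31 occupy positions 6–7 → each gets rank 6.
The 2 values of 43 occupy positions 9–10 → each gets rank 9.

4, 2, 9, 6, 9, 6, 1, 3, 8, 11, 5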